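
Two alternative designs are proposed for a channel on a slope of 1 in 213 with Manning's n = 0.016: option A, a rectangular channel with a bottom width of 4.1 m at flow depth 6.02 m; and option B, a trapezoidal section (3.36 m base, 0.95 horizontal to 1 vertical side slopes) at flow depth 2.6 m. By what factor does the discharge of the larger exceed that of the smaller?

1.7

Channel A: Flow area A = b·y = 4.1 × 6.02 = 24.68 m². Wetted perimeter P = b + 2y = 4.1 + 2×6.02 = 16.14 m. Hydraulic radius R = A/P = 24.68/16.14 = 1.529 m. Q_A = (1/0.016)·24.68·1.529^(2/3)·√0.004695 = 140.3 m³/s.
Channel B: With bottom width b = 3.36 m and side slope z = 0.95: A = (b + zy)y = (3.36 + 0.95×2.6)×2.6 = 15.16 m²; P = b + 2y√(1+z²) = 3.36 + 2×2.6×1.379 = 10.53 m. Hydraulic radius R = A/P = 15.16/10.53 = 1.439 m. Q_B = (1/0.016)·15.16·1.439^(2/3)·√0.004695 = 82.74 m³/s.
The larger discharge is 140.3 m³/s and the smaller is 82.74 m³/s; the ratio is 1.7.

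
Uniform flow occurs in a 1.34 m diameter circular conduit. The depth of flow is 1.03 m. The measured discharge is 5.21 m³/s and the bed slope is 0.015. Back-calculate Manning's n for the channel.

n = 0.015

For a circular section of diameter D = 1.34 m at depth y = 1.03 m, the central angle is θ = 2 arccos(1 − 2y/D) = 4.276 rad. Then A = (D²/8)(θ − sin θ) = 1.163 m² and P = Dθ/2 = 2.865 m.
Hydraulic radius R = A/P = 1.163/2.865 = 0.406 m.
Rearranging Manning's equation: n = (1/Q) A R^(2/3) S^(1/2) = (1/5.21) × 1.163 × 0.406^(2/3) × √0.015 = 0.015.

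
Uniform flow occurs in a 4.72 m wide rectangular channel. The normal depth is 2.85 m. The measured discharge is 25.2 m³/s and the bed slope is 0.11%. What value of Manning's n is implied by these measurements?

n = 0.021

Flow area A = b·y = 4.72 × 2.85 = 13.45 m². Wetted perimeter P = b + 2y = 4.72 + 2×2.85 = 10.42 m.
Hydraulic radius R = A/P = 13.45/10.42 = 1.291 m.
Rearranging Manning's equation: n = (1/Q) A R^(2/3) S^(1/2) = (1/25.2) × 13.45 × 1.291^(2/3) × √0.0011 = 0.021.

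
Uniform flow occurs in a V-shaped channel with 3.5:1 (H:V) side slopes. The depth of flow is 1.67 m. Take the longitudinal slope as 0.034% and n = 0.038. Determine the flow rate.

Q = 4.09 m³/s

For a triangular section with side slope z = 3.5: A = zy² = 3.5×1.67² = 9.761 m²; P = 2y√(1+z²) = 2×1.67×3.64 = 12.16 m.
Hydraulic radius R = A/P = 9.761/12.16 = 0.8029 m.
Manning's equation: Q = (1/n) A R^(2/3) S^(1/2) = (1/0.038) × 9.761 × 0.8029^(2/3) × 0.00034^(1/2) = 4.09 m³/s.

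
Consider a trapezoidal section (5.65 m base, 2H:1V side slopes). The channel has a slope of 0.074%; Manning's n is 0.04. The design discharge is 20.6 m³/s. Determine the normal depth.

y_n = 2.29 m

Manning's equation rearranged: A R^(2/3) = nQ / (1·√S) = 0.04 × 20.6 / (√0.00074) = 30.29.
Trying y = 2.49 m: A R^(2/3) = 35.86 — too large.
Trying y = 1.57 m: A R^(2/3) = 14.61 — too small.
Trying y = 2.29 m: A R^(2/3) = 30.34 — matches.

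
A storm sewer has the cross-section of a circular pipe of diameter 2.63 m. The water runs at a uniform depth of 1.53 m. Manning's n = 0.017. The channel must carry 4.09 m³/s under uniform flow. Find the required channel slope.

For a circular section of diameter D = 2.63 m at depth y = 1.53 m, the central angle is θ = 2 arccos(1 − 2y/D) = 3.47 rad. Then A = (D²/8)(θ − sin θ) = 3.279 m² and P = Dθ/2 = 4.563 m.
Hydraulic radius R = A/P = 3.279/4.563 = 0.7186 m.
From Manning's equation, S = [nQ / (1 A R^(2/3))]² = [0.017 × 4.09 / (1 × 3.279 × 0.7186^(2/3))]² = 0.000698.

S = 0.000698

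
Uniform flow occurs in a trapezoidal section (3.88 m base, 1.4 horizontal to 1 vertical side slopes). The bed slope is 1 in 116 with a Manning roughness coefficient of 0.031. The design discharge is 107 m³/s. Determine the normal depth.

y_n = 3.05 m

Manning's equation rearranged: A R^(2/3) = nQ / (1·√S) = 0.031 × 107 / (√0.008621) = 35.73.
At y = 2.6 m: A R^(2/3) = 25.9 — low.
At y = 3.59 m: A R^(2/3) = 50.24 — high.
At y = 3.05 m: A R^(2/3) = 35.81 — close enough.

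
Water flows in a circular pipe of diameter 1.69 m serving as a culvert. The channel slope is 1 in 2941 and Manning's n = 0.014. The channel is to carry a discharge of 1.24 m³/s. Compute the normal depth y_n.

y_n = 1.09 m

Manning's equation rearranged: A R^(2/3) = nQ / (1·√S) = 0.014 × 1.24 / (√0.00034) = 0.9414.
Try y = 0.791 m: A R^(2/3) = 0.5637 — too small.
Try y = 1.34 m: A R^(2/3) = 1.224 — too large.
Try y = 1.09 m: A R^(2/3) = 0.9448 — ≈ 0.9414.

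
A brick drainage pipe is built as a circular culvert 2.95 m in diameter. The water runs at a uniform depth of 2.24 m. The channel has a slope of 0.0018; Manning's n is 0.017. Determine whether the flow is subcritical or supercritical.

For a circular section of diameter D = 2.95 m at depth y = 2.24 m, the central angle is θ = 2 arccos(1 − 2y/D) = 4.232 rad. Then A = (D²/8)(θ − sin θ) = 5.569 m² and P = Dθ/2 = 6.242 m.
Hydraulic radius R = A/P = 5.569/6.242 = 0.892 m.
V = (1/n) R^(2/3) √S = (1/0.017) × 0.892^(2/3) × √0.0018 = 2.313 m/s. Hydraulic depth D_h = A/T = 5.569/2.522 = 2.208 m.
Froude number Fr = V/√(g·D_h) = 2.313/√(9.81×2.208) = 0.497, which is less than 1, so the flow is subcritical.

subcritical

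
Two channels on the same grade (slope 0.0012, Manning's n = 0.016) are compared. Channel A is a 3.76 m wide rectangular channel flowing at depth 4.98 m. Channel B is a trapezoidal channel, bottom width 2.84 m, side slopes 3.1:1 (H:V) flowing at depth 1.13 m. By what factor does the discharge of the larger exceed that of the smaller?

4.07

Channel A: Flow area A = b·y = 3.76 × 4.98 = 18.72 m². Wetted perimeter P = b + 2y = 3.76 + 2×4.98 = 13.72 m. Hydraulic radius R = A/P = 18.72/13.72 = 1.365 m. Q_A = (1/0.016)·18.72·1.365^(2/3)·√0.0012 = 49.88 m³/s.
Channel B: With bottom width b = 2.84 m and side slope z = 3.1: A = (b + zy)y = (2.84 + 3.1×1.13)×1.13 = 7.168 m²; P = b + 2y√(1+z²) = 2.84 + 2×1.13×3.257 = 10.2 m. Hydraulic radius R = A/P = 7.168/10.2 = 0.7026 m. Q_B = (1/0.016)·7.168·0.7026^(2/3)·√0.0012 = 12.26 m³/s.
The larger discharge is 49.88 m³/s and the smaller is 12.26 m³/s; the ratio is 4.07.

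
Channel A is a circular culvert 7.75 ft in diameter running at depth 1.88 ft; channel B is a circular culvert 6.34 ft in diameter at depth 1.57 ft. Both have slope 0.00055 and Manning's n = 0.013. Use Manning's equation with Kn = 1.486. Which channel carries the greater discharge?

channel A

Channel A: For a circular section of diameter D = 7.75 ft at depth y = 1.88 ft, the central angle is θ = 2 arccos(1 − 2y/D) = 2.06 rad. Then A = (D²/8)(θ − sin θ) = 8.838 ft² and P = Dθ/2 = 7.982 ft. Hydraulic radius R = A/P = 8.838/7.982 = 1.107 ft. Q_A = (1.486/0.013)·8.838·1.107^(2/3)·√0.00055 = 25.36 ft³/s.
Channel B: For a circular section of diameter D = 6.34 ft at depth y = 1.57 ft, the central angle is θ = 2 arccos(1 − 2y/D) = 2.083 rad. Then A = (D²/8)(θ − sin θ) = 6.09 ft² and P = Dθ/2 = 6.605 ft. Hydraulic radius R = A/P = 6.09/6.605 = 0.922 ft. Q_B = (1.486/0.013)·6.09·0.922^(2/3)·√0.00055 = 15.46 ft³/s.
Q_A = 25.36 ft³/s vs Q_B = 15.46 ft³/s, so channel A carries more.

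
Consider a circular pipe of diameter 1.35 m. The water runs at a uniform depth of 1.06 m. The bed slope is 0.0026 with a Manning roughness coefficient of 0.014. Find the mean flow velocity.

V = 2.01 m/s

For a circular section of diameter D = 1.35 m at depth y = 1.06 m, the central angle is θ = 2 arccos(1 − 2y/D) = 4.356 rad. Then A = (D²/8)(θ − sin θ) = 1.206 m² and P = Dθ/2 = 2.94 m.
Hydraulic radius R = A/P = 1.206/2.94 = 0.4101 m.
From Manning's equation, V = (1/n) R^(2/3) S^(1/2) = (1/0.014) × 0.4101^(2/3) × 0.0026^(1/2) = 2.01 m/s.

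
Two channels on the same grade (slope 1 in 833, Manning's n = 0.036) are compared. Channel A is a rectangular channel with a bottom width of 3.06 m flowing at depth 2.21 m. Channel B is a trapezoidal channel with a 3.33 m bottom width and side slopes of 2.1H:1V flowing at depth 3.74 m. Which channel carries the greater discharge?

Channel A: Flow area A = b·y = 3.06 × 2.21 = 6.763 m². Wetted perimeter P = b + 2y = 3.06 + 2×2.21 = 7.48 m. Hydraulic radius R = A/P = 6.763/7.48 = 0.9041 m. Q_A = (1/0.036)·6.763·0.9041^(2/3)·√0.0012 = 6.086 m³/s.
Channel B: With bottom width b = 3.33 m and side slope z = 2.1: A = (b + zy)y = (3.33 + 2.1×3.74)×3.74 = 41.83 m²; P = b + 2y√(1+z²) = 3.33 + 2×3.74×2.326 = 20.73 m. Hydraulic radius R = A/P = 41.83/20.73 = 2.018 m. Q_B = (1/0.036)·41.83·2.018^(2/3)·√0.0012 = 64.29 m³/s.
Q_A = 6.086 m³/s vs Q_B = 64.29 m³/s, so channel B carries more.

channel B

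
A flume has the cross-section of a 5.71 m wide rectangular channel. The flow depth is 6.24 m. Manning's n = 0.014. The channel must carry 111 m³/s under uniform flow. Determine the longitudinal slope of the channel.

S = 0.000776

Flow area A = b·y = 5.71 × 6.24 = 35.63 m². Wetted perimeter P = b + 2y = 5.71 + 2×6.24 = 18.19 m.
Hydraulic radius R = A/P = 35.63/18.19 = 1.959 m.
From Manning's equation, S = [nQ / (1 A R^(2/3))]² = [0.014 × 111 / (1 × 35.63 × 1.959^(2/3))]² = 0.000776.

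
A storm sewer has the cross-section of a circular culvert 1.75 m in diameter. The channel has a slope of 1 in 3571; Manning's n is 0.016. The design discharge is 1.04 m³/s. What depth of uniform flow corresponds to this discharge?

y_n = 1.1 m

Manning's equation rearranged: A R^(2/3) = nQ / (1·√S) = 0.016 × 1.04 / (√0.00028) = 0.9944.
At y = 1.28 m: A R^(2/3) = 1.227 — too large.
At y = 0.82 m: A R^(2/3) = 0.6198 — too small.
At y = 1.1 m: A R^(2/3) = 0.9987 — matches.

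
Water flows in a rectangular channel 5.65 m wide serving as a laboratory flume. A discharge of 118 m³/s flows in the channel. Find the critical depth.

y_c = 3.54 m

For a rectangular channel, critical depth y_c = (q²/g)^(1/3) where q = Q/b = 118/5.65 = 20.88 m²/s.
So y_c = (20.88²/9.81)^(1/3) = 3.54 m.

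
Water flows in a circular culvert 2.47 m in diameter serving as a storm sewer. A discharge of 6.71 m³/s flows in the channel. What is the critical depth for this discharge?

y_c = 1.17 m

At critical depth, Q² T / (g A³) = 1, i.e. A³/T = Q²/g = 6.71²/9.81 = 4.59.
Trying y = 0.99 m: A³/T = 2.388 — too small.
Trying y = 1.36 m: A³/T = 8.046 — too large.
Trying y = 1.17 m: A³/T = 4.528 — ≈ 4.59.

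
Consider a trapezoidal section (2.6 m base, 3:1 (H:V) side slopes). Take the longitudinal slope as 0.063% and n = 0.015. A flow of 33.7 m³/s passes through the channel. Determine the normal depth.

y_n = 2.07 m

Manning's equation rearranged: A R^(2/3) = nQ / (1·√S) = 0.015 × 33.7 / (√0.00063) = 20.14.
At y = 1.58 m: A R^(2/3) = 10.98 — low.
At y = 2.65 m: A R^(2/3) = 35.72 — high.
At y = 2.07 m: A R^(2/3) = 20.16 — ≈ 20.14.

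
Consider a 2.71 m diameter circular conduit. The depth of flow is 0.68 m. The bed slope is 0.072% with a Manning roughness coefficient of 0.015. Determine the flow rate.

Q = 1.1 m³/s

For a circular section of diameter D = 2.71 m at depth y = 0.68 m, the central angle is θ = 2 arccos(1 − 2y/D) = 2.099 rad. Then A = (D²/8)(θ − sin θ) = 1.134 m² and P = Dθ/2 = 2.844 m.
Hydraulic radius R = A/P = 1.134/2.844 = 0.3986 m.
Manning's equation: Q = (1/n) A R^(2/3) S^(1/2) = (1/0.015) × 1.134 × 0.3986^(2/3) × 0.00072^(1/2) = 1.1 m³/s.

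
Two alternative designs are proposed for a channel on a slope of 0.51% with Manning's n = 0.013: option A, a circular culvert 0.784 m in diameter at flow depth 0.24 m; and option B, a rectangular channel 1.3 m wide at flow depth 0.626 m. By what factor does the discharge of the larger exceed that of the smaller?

11.5

Channel A: For a circular section of diameter D = 0.784 m at depth y = 0.24 m, the central angle is θ = 2 arccos(1 − 2y/D) = 2.345 rad. Then A = (D²/8)(θ − sin θ) = 0.1253 m² and P = Dθ/2 = 0.9193 m. Hydraulic radius R = A/P = 0.1253/0.9193 = 0.1363 m. Q_A = (1/0.013)·0.1253·0.1363^(2/3)·√0.0051 = 0.1822 m³/s.
Channel B: Flow area A = b·y = 1.3 × 0.626 = 0.8138 m². Wetted perimeter P = b + 2y = 1.3 + 2×0.626 = 2.552 m. Hydraulic radius R = A/P = 0.8138/2.552 = 0.3189 m. Q_B = (1/0.013)·0.8138·0.3189^(2/3)·√0.0051 = 2.087 m³/s.
The larger discharge is 2.087 m³/s and the smaller is 0.1822 m³/s; the ratio is 11.5.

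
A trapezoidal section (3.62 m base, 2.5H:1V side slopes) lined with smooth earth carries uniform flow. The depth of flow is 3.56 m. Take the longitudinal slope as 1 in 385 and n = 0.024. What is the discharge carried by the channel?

With bottom width b = 3.62 m and side slope z = 2.5: A = (b + zy)y = (3.62 + 2.5×3.56)×3.56 = 44.57 m²; P = b + 2y√(1+z²) = 3.62 + 2×3.56×2.693 = 22.79 m.
Hydraulic radius R = A/P = 44.57/22.79 = 1.956 m.
Manning's equation: Q = (1/n) A R^(2/3) S^(1/2) = (1/0.024) × 44.57 × 1.956^(2/3) × 0.002597^(1/2) = 148 m³/s.

Q = 148 m³/s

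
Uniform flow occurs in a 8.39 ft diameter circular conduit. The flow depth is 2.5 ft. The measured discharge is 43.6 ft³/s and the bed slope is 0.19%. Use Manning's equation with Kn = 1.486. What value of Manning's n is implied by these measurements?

n = 0.026

For a circular section of diameter D = 8.39 ft at depth y = 2.5 ft, the central angle is θ = 2 arccos(1 − 2y/D) = 2.31 rad. Then A = (D²/8)(θ − sin θ) = 13.82 ft² and P = Dθ/2 = 9.689 ft.
Hydraulic radius R = A/P = 13.82/9.689 = 1.426 ft.
Rearranging Manning's equation: n = (1.486/Q) A R^(2/3) S^(1/2) = (1.486/43.6) × 13.82 × 1.426^(2/3) × √0.0019 = 0.026.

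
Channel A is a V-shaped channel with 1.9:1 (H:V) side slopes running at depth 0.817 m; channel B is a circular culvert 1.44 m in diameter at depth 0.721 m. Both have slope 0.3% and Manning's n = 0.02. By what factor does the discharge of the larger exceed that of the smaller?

1.56

Channel A: For a triangular section with side slope z = 1.9: A = zy² = 1.9×0.817² = 1.268 m²; P = 2y√(1+z²) = 2×0.817×2.147 = 3.508 m. Hydraulic radius R = A/P = 1.268/3.508 = 0.3615 m. Q_A = (1/0.02)·1.268·0.3615^(2/3)·√0.003 = 1.762 m³/s.
Channel B: For a circular section of diameter D = 1.44 m at depth y = 0.721 m, the central angle is θ = 2 arccos(1 − 2y/D) = 3.144 rad. Then A = (D²/8)(θ − sin θ) = 0.8157 m² and P = Dθ/2 = 2.264 m. Hydraulic radius R = A/P = 0.8157/2.264 = 0.3603 m. Q_B = (1/0.02)·0.8157·0.3603^(2/3)·√0.003 = 1.131 m³/s.
The larger discharge is 1.762 m³/s and the smaller is 1.131 m³/s; the ratio is 1.56.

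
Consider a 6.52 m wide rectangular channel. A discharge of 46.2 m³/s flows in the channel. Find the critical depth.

y_c = 1.72 m

For a rectangular channel, critical depth y_c = (q²/g)^(1/3) where q = Q/b = 46.2/6.52 = 7.086 m²/s.
So y_c = (7.086²/9.81)^(1/3) = 1.72 m.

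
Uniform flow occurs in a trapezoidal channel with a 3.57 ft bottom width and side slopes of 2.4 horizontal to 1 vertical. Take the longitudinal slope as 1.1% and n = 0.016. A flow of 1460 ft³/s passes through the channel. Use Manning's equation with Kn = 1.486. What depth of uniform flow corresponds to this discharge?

Manning's equation rearranged: A R^(2/3) = nQ / (1.486·√S) = 0.016 × 1460 / (1.486 × √0.011) = 149.9.
Try y = 5.65 ft: A R^(2/3) = 198.5 — too large.
Try y = 4.18 ft: A R^(2/3) = 97.53 — too small.
Try y = 5.02 ft: A R^(2/3) = 149.8 — matches.

y_n = 5.02 ft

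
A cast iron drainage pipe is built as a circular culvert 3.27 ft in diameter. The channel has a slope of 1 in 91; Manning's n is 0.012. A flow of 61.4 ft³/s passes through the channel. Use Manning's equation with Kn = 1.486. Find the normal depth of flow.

y_n = 1.91 ft

Manning's equation rearranged: A R^(2/3) = nQ / (1.486·√S) = 0.012 × 61.4 / (1.486 × √0.01099) = 4.73.
Trying y = 2.41 ft: A R^(2/3) = 6.558 — too large.
Trying y = 1.67 ft: A R^(2/3) = 3.805 — too small.
Trying y = 1.91 ft: A R^(2/3) = 4.732 — close enough.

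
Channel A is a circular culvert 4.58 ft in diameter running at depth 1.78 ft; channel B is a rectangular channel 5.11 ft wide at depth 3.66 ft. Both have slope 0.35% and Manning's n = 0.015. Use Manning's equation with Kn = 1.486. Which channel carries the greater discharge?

Channel A: For a circular section of diameter D = 4.58 ft at depth y = 1.78 ft, the central angle is θ = 2 arccos(1 − 2y/D) = 2.692 rad. Then A = (D²/8)(θ − sin θ) = 5.921 ft² and P = Dθ/2 = 6.166 ft. Hydraulic radius R = A/P = 5.921/6.166 = 0.9603 ft. Q_A = (1.486/0.015)·5.921·0.9603^(2/3)·√0.0035 = 33.78 ft³/s.
Channel B: Flow area A = b·y = 5.11 × 3.66 = 18.7 ft². Wetted perimeter P = b + 2y = 5.11 + 2×3.66 = 12.43 ft. Hydraulic radius R = A/P = 18.7/12.43 = 1.505 ft. Q_B = (1.486/0.015)·18.7·1.505^(2/3)·√0.0035 = 143.9 ft³/s.
Q_A = 33.78 ft³/s vs Q_B = 143.9 ft³/s, so channel B carries more.

channel B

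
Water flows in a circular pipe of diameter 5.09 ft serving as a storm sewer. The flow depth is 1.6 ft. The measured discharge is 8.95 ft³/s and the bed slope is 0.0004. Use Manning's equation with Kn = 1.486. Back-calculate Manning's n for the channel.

n = 0.017

For a circular section of diameter D = 5.09 ft at depth y = 1.6 ft, the central angle is θ = 2 arccos(1 − 2y/D) = 2.381 rad. Then A = (D²/8)(θ − sin θ) = 5.477 ft² and P = Dθ/2 = 6.059 ft.
Hydraulic radius R = A/P = 5.477/6.059 = 0.9039 ft.
Rearranging Manning's equation: n = (1.486/Q) A R^(2/3) S^(1/2) = (1.486/8.95) × 5.477 × 0.9039^(2/3) × √0.0004 = 0.017.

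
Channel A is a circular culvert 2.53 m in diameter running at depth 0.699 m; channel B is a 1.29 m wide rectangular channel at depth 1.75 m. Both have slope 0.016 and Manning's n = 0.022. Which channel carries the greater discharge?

channel B

Channel A: For a circular section of diameter D = 2.53 m at depth y = 0.699 m, the central angle is θ = 2 arccos(1 − 2y/D) = 2.214 rad. Then A = (D²/8)(θ − sin θ) = 1.131 m² and P = Dθ/2 = 2.8 m. Hydraulic radius R = A/P = 1.131/2.8 = 0.4039 m. Q_A = (1/0.022)·1.131·0.4039^(2/3)·√0.016 = 3.553 m³/s.
Channel B: Flow area A = b·y = 1.29 × 1.75 = 2.258 m². Wetted perimeter P = b + 2y = 1.29 + 2×1.75 = 4.79 m. Hydraulic radius R = A/P = 2.258/4.79 = 0.4713 m. Q_B = (1/0.022)·2.258·0.4713^(2/3)·√0.016 = 7.861 m³/s.
Q_A = 3.553 m³/s vs Q_B = 7.861 m³/s, so channel B carries more.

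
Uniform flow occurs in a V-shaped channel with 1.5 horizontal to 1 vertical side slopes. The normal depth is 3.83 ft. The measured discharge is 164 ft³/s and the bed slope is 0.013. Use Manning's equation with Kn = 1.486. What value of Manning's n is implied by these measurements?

n = 0.031

For a triangular section with side slope z = 1.5: A = zy² = 1.5×3.83² = 22 ft²; P = 2y√(1+z²) = 2×3.83×1.803 = 13.81 ft.
Hydraulic radius R = A/P = 22/13.81 = 1.593 ft.
Rearranging Manning's equation: n = (1.486/Q) A R^(2/3) S^(1/2) = (1.486/164) × 22 × 1.593^(2/3) × √0.013 = 0.031.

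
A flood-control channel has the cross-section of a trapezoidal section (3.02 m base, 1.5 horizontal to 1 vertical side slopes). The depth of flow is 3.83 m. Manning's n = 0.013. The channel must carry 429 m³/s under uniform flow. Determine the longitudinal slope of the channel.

S = 0.011

With bottom width b = 3.02 m and side slope z = 1.5: A = (b + zy)y = (3.02 + 1.5×3.83)×3.83 = 33.57 m²; P = b + 2y√(1+z²) = 3.02 + 2×3.83×1.803 = 16.83 m.
Hydraulic radius R = A/P = 33.57/16.83 = 1.995 m.
From Manning's equation, S = [nQ / (1 A R^(2/3))]² = [0.013 × 429 / (1 × 33.57 × 1.995^(2/3))]² = 0.011.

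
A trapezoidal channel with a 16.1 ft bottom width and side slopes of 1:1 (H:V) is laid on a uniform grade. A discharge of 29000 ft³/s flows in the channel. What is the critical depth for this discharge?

y_c = 28 ft

At critical depth, Q² T / (g A³) = 1, i.e. A³/T = Q²/g = 29000²/32.2 = 26120000.
At y = 19.4 ft: A³/T = 5950000 — short.
At y = 35.4 ft: A³/T = 69730000 — over.
At y = 28 ft: A³/T = 26110000 — ≈ 26120000.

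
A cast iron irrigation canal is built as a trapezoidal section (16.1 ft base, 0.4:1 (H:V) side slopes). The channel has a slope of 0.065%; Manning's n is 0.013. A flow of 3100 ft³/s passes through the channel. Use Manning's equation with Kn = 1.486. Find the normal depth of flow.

Manning's equation rearranged: A R^(2/3) = nQ / (1.486·√S) = 0.013 × 3100 / (1.486 × √0.00065) = 1064.
At y = 10 ft: A R^(2/3) = 614.1 — short.
At y = 16.5 ft: A R^(2/3) = 1403 — over.
At y = 14 ft: A R^(2/3) = 1065 — matches.

y_n = 14 ft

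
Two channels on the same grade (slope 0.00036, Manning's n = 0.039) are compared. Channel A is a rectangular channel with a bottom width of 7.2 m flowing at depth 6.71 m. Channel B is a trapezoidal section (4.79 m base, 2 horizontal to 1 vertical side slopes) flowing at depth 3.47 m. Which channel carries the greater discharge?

channel A

Channel A: Flow area A = b·y = 7.2 × 6.71 = 48.31 m². Wetted perimeter P = b + 2y = 7.2 + 2×6.71 = 20.62 m. Hydraulic radius R = A/P = 48.31/20.62 = 2.343 m. Q_A = (1/0.039)·48.31·2.343^(2/3)·√0.00036 = 41.46 m³/s.
Channel B: With bottom width b = 4.79 m and side slope z = 2: A = (b + zy)y = (4.79 + 2×3.47)×3.47 = 40.7 m²; P = b + 2y√(1+z²) = 4.79 + 2×3.47×2.236 = 20.31 m. Hydraulic radius R = A/P = 40.7/20.31 = 2.004 m. Q_B = (1/0.039)·40.7·2.004^(2/3)·√0.00036 = 31.48 m³/s.
Q_A = 41.46 m³/s vs Q_B = 31.48 m³/s, so channel A carries more.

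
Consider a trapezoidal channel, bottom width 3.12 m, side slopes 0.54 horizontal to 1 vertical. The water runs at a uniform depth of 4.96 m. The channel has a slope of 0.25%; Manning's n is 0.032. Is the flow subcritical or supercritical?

With bottom width b = 3.12 m and side slope z = 0.54: A = (b + zy)y = (3.12 + 0.54×4.96)×4.96 = 28.76 m²; P = b + 2y√(1+z²) = 3.12 + 2×4.96×1.136 = 14.39 m.
Hydraulic radius R = A/P = 28.76/14.39 = 1.998 m.
V = (1/n) R^(2/3) √S = (1/0.032) × 1.998^(2/3) × √0.0025 = 2.479 m/s. Hydraulic depth D_h = A/T = 28.76/8.477 = 3.393 m.
Froude number Fr = V/√(g·D_h) = 2.479/√(9.81×3.393) = 0.43, which is less than 1, so the flow is subcritical.

subcritical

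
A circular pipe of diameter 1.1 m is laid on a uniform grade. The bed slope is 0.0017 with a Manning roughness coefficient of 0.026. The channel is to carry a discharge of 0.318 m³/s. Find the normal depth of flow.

Manning's equation rearranged: A R^(2/3) = nQ / (1·√S) = 0.026 × 0.318 / (√0.0017) = 0.2005.
Try y = 0.46 m: A R^(2/3) = 0.1468 — too small.
Try y = 0.694 m: A R^(2/3) = 0.2911 — too large.
Try y = 0.549 m: A R^(2/3) = 0.2003 — ≈ 0.2005.

y_n = 0.549 m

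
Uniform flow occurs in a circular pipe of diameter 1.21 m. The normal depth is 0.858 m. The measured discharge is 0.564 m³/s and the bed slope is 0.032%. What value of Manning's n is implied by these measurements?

For a circular section of diameter D = 1.21 m at depth y = 0.858 m, the central angle is θ = 2 arccos(1 − 2y/D) = 4.004 rad. Then A = (D²/8)(θ − sin θ) = 0.8719 m² and P = Dθ/2 = 2.423 m.
Hydraulic radius R = A/P = 0.8719/2.423 = 0.3599 m.
Rearranging Manning's equation: n = (1/Q) A R^(2/3) S^(1/2) = (1/0.564) × 0.8719 × 0.3599^(2/3) × √0.00032 = 0.014.

n = 0.014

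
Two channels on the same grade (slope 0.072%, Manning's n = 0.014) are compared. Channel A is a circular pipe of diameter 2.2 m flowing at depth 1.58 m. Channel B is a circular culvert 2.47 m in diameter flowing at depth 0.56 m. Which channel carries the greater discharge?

Channel A: For a circular section of diameter D = 2.2 m at depth y = 1.58 m, the central angle is θ = 2 arccos(1 − 2y/D) = 4.045 rad. Then A = (D²/8)(θ − sin θ) = 2.922 m² and P = Dθ/2 = 4.449 m. Hydraulic radius R = A/P = 2.922/4.449 = 0.6568 m. Q_A = (1/0.014)·2.922·0.6568^(2/3)·√0.00072 = 4.232 m³/s.
Channel B: For a circular section of diameter D = 2.47 m at depth y = 0.56 m, the central angle is θ = 2 arccos(1 − 2y/D) = 1.985 rad. Then A = (D²/8)(θ − sin θ) = 0.8158 m² and P = Dθ/2 = 2.452 m. Hydraulic radius R = A/P = 0.8158/2.452 = 0.3327 m. Q_B = (1/0.014)·0.8158·0.3327^(2/3)·√0.00072 = 0.7508 m³/s.
Q_A = 4.232 m³/s vs Q_B = 0.7508 m³/s, so channel A carries more.

channel A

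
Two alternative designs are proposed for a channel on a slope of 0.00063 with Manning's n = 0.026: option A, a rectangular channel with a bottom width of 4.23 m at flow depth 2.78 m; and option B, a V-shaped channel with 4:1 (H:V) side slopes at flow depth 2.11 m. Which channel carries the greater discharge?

Channel A: Flow area A = b·y = 4.23 × 2.78 = 11.76 m². Wetted perimeter P = b + 2y = 4.23 + 2×2.78 = 9.79 m. Hydraulic radius R = A/P = 11.76/9.79 = 1.201 m. Q_A = (1/0.026)·11.76·1.201^(2/3)·√0.00063 = 12.83 m³/s.
Channel B: For a triangular section with side slope z = 4: A = zy² = 4×2.11² = 17.81 m²; P = 2y√(1+z²) = 2×2.11×4.123 = 17.4 m. Hydraulic radius R = A/P = 17.81/17.4 = 1.024 m. Q_B = (1/0.026)·17.81·1.024^(2/3)·√0.00063 = 17.46 m³/s.
Q_A = 12.83 m³/s vs Q_B = 17.46 m³/s, so channel B carries more.

channel B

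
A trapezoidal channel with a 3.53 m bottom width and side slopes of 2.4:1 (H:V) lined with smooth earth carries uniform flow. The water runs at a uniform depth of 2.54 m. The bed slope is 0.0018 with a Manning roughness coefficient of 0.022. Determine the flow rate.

With bottom width b = 3.53 m and side slope z = 2.4: A = (b + zy)y = (3.53 + 2.4×2.54)×2.54 = 24.45 m²; P = b + 2y√(1+z²) = 3.53 + 2×2.54×2.6 = 16.74 m.
Hydraulic radius R = A/P = 24.45/16.74 = 1.461 m.
Manning's equation: Q = (1/n) A R^(2/3) S^(1/2) = (1/0.022) × 24.45 × 1.461^(2/3) × 0.0018^(1/2) = 60.7 m³/s.

Q = 60.7 m³/s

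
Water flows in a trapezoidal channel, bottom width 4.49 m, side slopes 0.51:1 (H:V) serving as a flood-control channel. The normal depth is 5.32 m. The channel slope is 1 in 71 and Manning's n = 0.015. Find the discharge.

Q = 533 m³/s

With bottom width b = 4.49 m and side slope z = 0.51: A = (b + zy)y = (4.49 + 0.51×5.32)×5.32 = 38.32 m²; P = b + 2y√(1+z²) = 4.49 + 2×5.32×1.123 = 16.43 m.
Hydraulic radius R = A/P = 38.32/16.43 = 2.332 m.
Manning's equation: Q = (1/n) A R^(2/3) S^(1/2) = (1/0.015) × 38.32 × 2.332^(2/3) × 0.01408^(1/2) = 533 m³/s.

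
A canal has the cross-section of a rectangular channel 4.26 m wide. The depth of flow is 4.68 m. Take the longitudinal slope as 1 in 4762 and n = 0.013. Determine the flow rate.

Flow area A = b·y = 4.26 × 4.68 = 19.94 m². Wetted perimeter P = b + 2y = 4.26 + 2×4.68 = 13.62 m.
Hydraulic radius R = A/P = 19.94/13.62 = 1.464 m.
Manning's equation: Q = (1/n) A R^(2/3) S^(1/2) = (1/0.013) × 19.94 × 1.464^(2/3) × 0.00021^(1/2) = 28.7 m³/s.

Q = 28.7 m³/s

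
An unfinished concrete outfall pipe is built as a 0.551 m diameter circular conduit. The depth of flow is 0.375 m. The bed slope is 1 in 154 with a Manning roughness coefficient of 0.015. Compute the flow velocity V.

For a circular section of diameter D = 0.551 m at depth y = 0.375 m, the central angle is θ = 2 arccos(1 − 2y/D) = 3.881 rad. Then A = (D²/8)(θ − sin θ) = 0.1728 m² and P = Dθ/2 = 1.069 m.
Hydraulic radius R = A/P = 0.1728/1.069 = 0.1617 m.
From Manning's equation, V = (1/n) R^(2/3) S^(1/2) = (1/0.015) × 0.1617^(2/3) × 0.006494^(1/2) = 1.59 m/s.

V = 1.59 m/s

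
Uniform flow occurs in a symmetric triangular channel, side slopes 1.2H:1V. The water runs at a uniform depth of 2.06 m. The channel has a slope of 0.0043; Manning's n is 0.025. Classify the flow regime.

For a triangular section with side slope z = 1.2: A = zy² = 1.2×2.06² = 5.092 m²; P = 2y√(1+z²) = 2×2.06×1.562 = 6.436 m.
Hydraulic radius R = A/P = 5.092/6.436 = 0.7913 m.
V = (1/n) R^(2/3) √S = (1/0.025) × 0.7913^(2/3) × √0.0043 = 2.244 m/s. Hydraulic depth D_h = A/T = 5.092/4.944 = 1.03 m.
Froude number Fr = V/√(g·D_h) = 2.244/√(9.81×1.03) = 0.706, which is less than 1, so the flow is subcritical.

subcritical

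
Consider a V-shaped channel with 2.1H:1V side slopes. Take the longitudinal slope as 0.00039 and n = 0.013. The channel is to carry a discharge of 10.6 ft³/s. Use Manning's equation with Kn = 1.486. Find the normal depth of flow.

Manning's equation rearranged: A R^(2/3) = nQ / (1.486·√S) = 0.013 × 10.6 / (1.486 × √0.00039) = 4.696.
Trying y = 2.11 ft: A R^(2/3) = 9.051 — too large.
Trying y = 1.42 ft: A R^(2/3) = 3.148 — too small.
Trying y = 1.65 ft: A R^(2/3) = 4.698 — matches.

y_n = 1.65 ft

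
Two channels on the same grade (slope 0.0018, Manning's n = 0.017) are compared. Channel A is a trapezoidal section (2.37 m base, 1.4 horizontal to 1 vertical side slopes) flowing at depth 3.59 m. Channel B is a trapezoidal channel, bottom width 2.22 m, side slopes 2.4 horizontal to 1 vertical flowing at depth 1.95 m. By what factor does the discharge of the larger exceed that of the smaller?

2.76

Channel A: With bottom width b = 2.37 m and side slope z = 1.4: A = (b + zy)y = (2.37 + 1.4×3.59)×3.59 = 26.55 m²; P = b + 2y√(1+z²) = 2.37 + 2×3.59×1.72 = 14.72 m. Hydraulic radius R = A/P = 26.55/14.72 = 1.803 m. Q_A = (1/0.017)·26.55·1.803^(2/3)·√0.0018 = 98.18 m³/s.
Channel B: With bottom width b = 2.22 m and side slope z = 2.4: A = (b + zy)y = (2.22 + 2.4×1.95)×1.95 = 13.46 m²; P = b + 2y√(1+z²) = 2.22 + 2×1.95×2.6 = 12.36 m. Hydraulic radius R = A/P = 13.46/12.36 = 1.089 m. Q_B = (1/0.017)·13.46·1.089^(2/3)·√0.0018 = 35.53 m³/s.
The larger discharge is 98.18 m³/s and the smaller is 35.53 m³/s; the ratio is 2.76.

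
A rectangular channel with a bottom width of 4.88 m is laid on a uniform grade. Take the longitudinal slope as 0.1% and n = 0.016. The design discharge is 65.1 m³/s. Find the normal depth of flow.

y_n = 4.88 m

Manning's equation rearranged: A R^(2/3) = nQ / (1·√S) = 0.016 × 65.1 / (√0.001) = 32.94.
Try y = 4.32 m: A R^(2/3) = 28.35 — low.
Try y = 6.15 m: A R^(2/3) = 43.53 — high.
Try y = 4.88 m: A R^(2/3) = 32.94 — ≈ 32.94.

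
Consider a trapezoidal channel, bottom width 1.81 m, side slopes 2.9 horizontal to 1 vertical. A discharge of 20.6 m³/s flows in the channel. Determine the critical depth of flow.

y_c = 1.32 m

At critical depth, Q² T / (g A³) = 1, i.e. A³/T = Q²/g = 20.6²/9.81 = 43.26.
Trying y = 1.62 m: A³/T = 104.6 — high.
Trying y = 1.13 m: A³/T = 22.71 — low.
Trying y = 1.32 m: A³/T = 43.54 — close enough.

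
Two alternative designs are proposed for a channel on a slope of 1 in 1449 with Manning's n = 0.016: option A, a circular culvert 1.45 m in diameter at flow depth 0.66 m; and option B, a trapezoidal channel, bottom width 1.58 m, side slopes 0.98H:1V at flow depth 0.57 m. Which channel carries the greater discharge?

channel B

Channel A: For a circular section of diameter D = 1.45 m at depth y = 0.66 m, the central angle is θ = 2 arccos(1 − 2y/D) = 2.962 rad. Then A = (D²/8)(θ − sin θ) = 0.7315 m² and P = Dθ/2 = 2.147 m. Hydraulic radius R = A/P = 0.7315/2.147 = 0.3406 m. Q_A = (1/0.016)·0.7315·0.3406^(2/3)·√0.0006901 = 0.5858 m³/s.
Channel B: With bottom width b = 1.58 m and side slope z = 0.98: A = (b + zy)y = (1.58 + 0.98×0.57)×0.57 = 1.219 m²; P = b + 2y√(1+z²) = 1.58 + 2×0.57×1.4 = 3.176 m. Hydraulic radius R = A/P = 1.219/3.176 = 0.3838 m. Q_B = (1/0.016)·1.219·0.3838^(2/3)·√0.0006901 = 1.057 m³/s.
Q_A = 0.5858 m³/s vs Q_B = 1.057 m³/s, so channel B carries more.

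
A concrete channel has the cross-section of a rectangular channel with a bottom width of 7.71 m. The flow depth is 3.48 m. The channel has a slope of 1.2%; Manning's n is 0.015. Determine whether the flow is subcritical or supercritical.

supercritical

Flow area A = b·y = 7.71 × 3.48 = 26.83 m². Wetted perimeter P = b + 2y = 7.71 + 2×3.48 = 14.67 m.
Hydraulic radius R = A/P = 26.83/14.67 = 1.829 m.
V = (1/n) R^(2/3) √S = (1/0.015) × 1.829^(2/3) × √0.012 = 10.92 m/s. Hydraulic depth D_h = A/T = 26.83/7.71 = 3.48 m.
Froude number Fr = V/√(g·D_h) = 10.92/√(9.81×3.48) = 1.87, which is greater than 1, so the flow is supercritical.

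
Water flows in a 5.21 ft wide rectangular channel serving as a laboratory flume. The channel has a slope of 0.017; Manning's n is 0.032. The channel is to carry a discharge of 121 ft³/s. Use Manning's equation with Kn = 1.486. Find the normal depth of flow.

Manning's equation rearranged: A R^(2/3) = nQ / (1.486·√S) = 0.032 × 121 / (1.486 × √0.017) = 19.98.
At y = 3.56 ft: A R^(2/3) = 24.35 — too large.
At y = 3.06 ft: A R^(2/3) = 20.02 — close enough.

y_n = 3.06 ft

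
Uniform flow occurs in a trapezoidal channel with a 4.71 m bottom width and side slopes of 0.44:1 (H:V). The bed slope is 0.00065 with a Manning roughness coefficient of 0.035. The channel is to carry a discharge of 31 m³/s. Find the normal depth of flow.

Manning's equation rearranged: A R^(2/3) = nQ / (1·√S) = 0.035 × 31 / (√0.00065) = 42.56.
Trying y = 3.37 m: A R^(2/3) = 30.06 — too small.
Trying y = 5.07 m: A R^(2/3) = 60.04 — too large.
Trying y = 4.15 m: A R^(2/3) = 42.61 — close enough.

y_n = 4.15 m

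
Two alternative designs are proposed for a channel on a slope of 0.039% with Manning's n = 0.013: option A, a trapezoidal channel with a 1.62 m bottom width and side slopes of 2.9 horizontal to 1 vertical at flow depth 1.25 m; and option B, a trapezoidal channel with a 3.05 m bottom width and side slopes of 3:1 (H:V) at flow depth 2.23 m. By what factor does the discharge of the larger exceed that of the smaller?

4.89

Channel A: With bottom width b = 1.62 m and side slope z = 2.9: A = (b + zy)y = (1.62 + 2.9×1.25)×1.25 = 6.556 m²; P = b + 2y√(1+z²) = 1.62 + 2×1.25×3.068 = 9.289 m. Hydraulic radius R = A/P = 6.556/9.289 = 0.7058 m. Q_A = (1/0.013)·6.556·0.7058^(2/3)·√0.00039 = 7.895 m³/s.
Channel B: With bottom width b = 3.05 m and side slope z = 3: A = (b + zy)y = (3.05 + 3×2.23)×2.23 = 21.72 m²; P = b + 2y√(1+z²) = 3.05 + 2×2.23×3.162 = 17.15 m. Hydraulic radius R = A/P = 21.72/17.15 = 1.266 m. Q_B = (1/0.013)·21.72·1.266^(2/3)·√0.00039 = 38.62 m³/s.
The larger discharge is 38.62 m³/s and the smaller is 7.895 m³/s; the ratio is 4.89.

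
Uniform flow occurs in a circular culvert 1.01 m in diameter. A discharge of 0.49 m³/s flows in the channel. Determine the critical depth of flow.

At critical depth, Q² T / (g A³) = 1, i.e. A³/T = Q²/g = 0.49²/9.81 = 0.02448.
Trying y = 0.287 m: A³/T = 0.00723 — low.
Trying y = 0.458 m: A³/T = 0.04381 — high.
Trying y = 0.393 m: A³/T = 0.02436 — close enough.

y_c = 0.393 m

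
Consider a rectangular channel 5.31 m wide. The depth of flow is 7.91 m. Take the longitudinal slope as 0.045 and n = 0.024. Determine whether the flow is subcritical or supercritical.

Flow area A = b·y = 5.31 × 7.91 = 42 m². Wetted perimeter P = b + 2y = 5.31 + 2×7.91 = 21.13 m.
Hydraulic radius R = A/P = 42/21.13 = 1.988 m.
V = (1/n) R^(2/3) √S = (1/0.024) × 1.988^(2/3) × √0.045 = 13.97 m/s. Hydraulic depth D_h = A/T = 42/5.31 = 7.91 m.
Froude number Fr = V/√(g·D_h) = 13.97/√(9.81×7.91) = 1.59, which is greater than 1, so the flow is supercritical.

supercritical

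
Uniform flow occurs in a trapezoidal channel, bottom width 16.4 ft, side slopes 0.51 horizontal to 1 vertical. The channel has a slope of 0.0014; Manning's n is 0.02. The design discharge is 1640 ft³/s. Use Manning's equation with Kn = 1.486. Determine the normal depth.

y_n = 9.24 ft

Manning's equation rearranged: A R^(2/3) = nQ / (1.486·√S) = 0.02 × 1640 / (1.486 × √0.0014) = 589.9.
Try y = 7.57 ft: A R^(2/3) = 423.8 — low.
Try y = 10.1 ft: A R^(2/3) = 684 — high.
Try y = 9.24 ft: A R^(2/3) = 589.4 — close enough.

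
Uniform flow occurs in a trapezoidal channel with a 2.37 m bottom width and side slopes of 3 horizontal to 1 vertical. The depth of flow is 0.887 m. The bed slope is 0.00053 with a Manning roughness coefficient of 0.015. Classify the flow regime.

With bottom width b = 2.37 m and side slope z = 3: A = (b + zy)y = (2.37 + 3×0.887)×0.887 = 4.462 m²; P = b + 2y√(1+z²) = 2.37 + 2×0.887×3.162 = 7.98 m.
Hydraulic radius R = A/P = 4.462/7.98 = 0.5592 m.
V = (1/n) R^(2/3) √S = (1/0.015) × 0.5592^(2/3) × √0.00053 = 1.042 m/s. Hydraulic depth D_h = A/T = 4.462/7.692 = 0.5801 m.
Froude number Fr = V/√(g·D_h) = 1.042/√(9.81×0.5801) = 0.437, which is less than 1, so the flow is subcritical.

subcritical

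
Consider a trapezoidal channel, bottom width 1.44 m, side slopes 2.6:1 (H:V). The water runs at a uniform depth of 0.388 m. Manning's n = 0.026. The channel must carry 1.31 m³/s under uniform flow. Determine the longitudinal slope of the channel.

With bottom width b = 1.44 m and side slope z = 2.6: A = (b + zy)y = (1.44 + 2.6×0.388)×0.388 = 0.9501 m²; P = b + 2y√(1+z²) = 1.44 + 2×0.388×2.786 = 3.602 m.
Hydraulic radius R = A/P = 0.9501/3.602 = 0.2638 m.
From Manning's equation, S = [nQ / (1 A R^(2/3))]² = [0.026 × 1.31 / (1 × 0.9501 × 0.2638^(2/3))]² = 0.0076.

S = 0.0076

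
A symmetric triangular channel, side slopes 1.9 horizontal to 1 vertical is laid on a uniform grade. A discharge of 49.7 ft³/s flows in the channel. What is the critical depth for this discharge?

y_c = 2.12 ft

At critical depth, Q² T / (g A³) = 1, i.e. A³/T = Q²/g = 49.7²/32.2 = 76.71.
At y = 1.76 ft: A³/T = 30.48 — short.
At y = 2.12 ft: A³/T = 77.3 — close enough.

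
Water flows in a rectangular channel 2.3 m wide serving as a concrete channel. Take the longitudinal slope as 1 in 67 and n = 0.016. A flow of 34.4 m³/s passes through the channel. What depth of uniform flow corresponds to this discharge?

Manning's equation rearranged: A R^(2/3) = nQ / (1·√S) = 0.016 × 34.4 / (√0.01493) = 4.505.
At y = 2.69 m: A R^(2/3) = 5.357 — high.
At y = 1.69 m: A R^(2/3) = 3.019 — low.
At y = 2.33 m: A R^(2/3) = 4.502 — close enough.

y_n = 2.33 m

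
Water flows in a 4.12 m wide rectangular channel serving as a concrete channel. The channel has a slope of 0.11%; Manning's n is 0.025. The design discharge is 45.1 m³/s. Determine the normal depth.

y_n = 6.17 m

Manning's equation rearranged: A R^(2/3) = nQ / (1·√S) = 0.025 × 45.1 / (√0.0011) = 34.
At y = 6.87 m: A R^(2/3) = 38.47 — high.
At y = 6.17 m: A R^(2/3) = 33.96 — matches.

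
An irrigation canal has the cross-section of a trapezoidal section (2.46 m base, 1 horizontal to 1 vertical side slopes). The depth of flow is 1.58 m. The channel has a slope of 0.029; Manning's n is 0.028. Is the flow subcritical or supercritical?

supercritical

With bottom width b = 2.46 m and side slope z = 1: A = (b + zy)y = (2.46 + 1×1.58)×1.58 = 6.383 m²; P = b + 2y√(1+z²) = 2.46 + 2×1.58×1.414 = 6.929 m.
Hydraulic radius R = A/P = 6.383/6.929 = 0.9212 m.
V = (1/n) R^(2/3) √S = (1/0.028) × 0.9212^(2/3) × √0.029 = 5.758 m/s. Hydraulic depth D_h = A/T = 6.383/5.62 = 1.136 m.
Froude number Fr = V/√(g·D_h) = 5.758/√(9.81×1.136) = 1.73, which is greater than 1, so the flow is supercritical.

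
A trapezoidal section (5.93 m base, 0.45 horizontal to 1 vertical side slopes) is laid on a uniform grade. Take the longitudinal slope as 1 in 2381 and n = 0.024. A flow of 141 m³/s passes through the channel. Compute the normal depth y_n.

Manning's equation rearranged: A R^(2/3) = nQ / (1·√S) = 0.024 × 141 / (√0.00042) = 165.1.
Try y = 5.72 m: A R^(2/3) = 92.75 — low.
Try y = 9.89 m: A R^(2/3) = 246.3 — high.
Try y = 7.94 m: A R^(2/3) = 165 — matches.

y_n = 7.94 m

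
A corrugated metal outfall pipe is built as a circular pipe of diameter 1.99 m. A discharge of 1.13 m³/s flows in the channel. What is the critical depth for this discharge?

y_c = 0.497 m

At critical depth, Q² T / (g A³) = 1, i.e. A³/T = Q²/g = 1.13²/9.81 = 0.1302.
Trying y = 0.577 m: A³/T = 0.2322 — high.
Trying y = 0.497 m: A³/T = 0.1299 — ≈ 0.1302.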